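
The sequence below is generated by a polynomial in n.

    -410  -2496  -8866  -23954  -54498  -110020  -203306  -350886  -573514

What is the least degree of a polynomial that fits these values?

5

First differences: -2086, -6370, -15088, -30544, -55522, -93286, -147580, -222628
Second differences: -4284, -8718, -15456, -24978, -37764, -54294, -75048
Third differences: -4434, -6738, -9522, -12786, -16530, -20754
Fourth differences: -2304, -2784, -3264, -3744, -4224
Fifth differences: -480, -480, -480, -480
The fifth differences are constant, so the polynomial has degree 5.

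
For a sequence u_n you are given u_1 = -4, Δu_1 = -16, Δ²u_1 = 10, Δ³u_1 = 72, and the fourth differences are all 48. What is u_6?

976

Build the table forward from the leading diagonal:
D4: 48, 48, 48, 48, 48, 48
D3: 72, 120, 168, 216, 264, 312
D2: 10, 82, 202, 370, 586, 850
D1: -16, -6, 76, 278, 648, 1234
u: -4, -20, -26, 50, 328, 976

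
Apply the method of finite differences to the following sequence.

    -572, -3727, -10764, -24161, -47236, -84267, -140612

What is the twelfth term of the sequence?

-990297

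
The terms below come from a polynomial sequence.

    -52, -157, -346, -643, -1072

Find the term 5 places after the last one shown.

D1: -105  -189  -297  -429
D2: -84  -108  -132
D3: -24  -24
Third differences constant at -24.
-132 − 24 = -156;  -429 − 156 = -585;  -1072 − 585 = -1657
-156 − 24 = -180;  -585 − 180 = -765;  -1657 − 765 = -2422
-180 − 24 = -204;  -765 − 204 = -969;  -2422 − 969 = -3391
-204 − 24 = -228;  -969 − 228 = -1197;  -3391 − 1197 = -4588
-228 − 24 = -252;  -1197 − 252 = -1449;  -4588 − 1449 = -6037

-6037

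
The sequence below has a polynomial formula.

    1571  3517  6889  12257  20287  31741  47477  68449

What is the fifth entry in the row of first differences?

11454

Δ: 1946, 3372, 5368, 8030, 11454, 15736, 20972
Δ²: 1426, 1996, 2662, 3424, 4282, 5236
Δ³: 570, 666, 762, 858, 954
Δ⁴: 96, 96, 96, 96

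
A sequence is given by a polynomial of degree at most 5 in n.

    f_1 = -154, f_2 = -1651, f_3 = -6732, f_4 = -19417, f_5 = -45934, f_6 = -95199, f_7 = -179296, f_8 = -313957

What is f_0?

Δ: -1497  -5081  -12685  -26517  -49265  -84097  -134661
Δ²: -3584  -7604  -13832  -22748  -34832  -50564
Δ³: -4020  -6228  -8916  -12084  -15732
Δ⁴: -2208  -2688  -3168  -3648
Δ⁵: -480  -480  -480
The fifth differences are constant at -480.
Work back: -2208 + 480 = -1728;  -4020 + 1728 = -2292;  -3584 + 2292 = -1292;  -1497 + 1292 = -205;  -154 + 205 = 51

51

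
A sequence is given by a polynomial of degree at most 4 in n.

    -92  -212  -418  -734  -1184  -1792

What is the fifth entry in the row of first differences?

D1: -120, -206, -316, -450, -608
D2: -86, -110, -134, -158
D3: -24, -24, -24

-608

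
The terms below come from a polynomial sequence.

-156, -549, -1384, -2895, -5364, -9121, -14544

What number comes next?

-22059

-393, -835, -1511, -2469, -3757, -5423
-442, -676, -958, -1288, -1666
-234, -282, -330, -378
-48, -48, -48
Constant fourth difference = -48, so extend:
-378 − 48 = -426;  -1666 − 426 = -2092;  -5423 − 2092 = -7515;  -14544 − 7515 = -22059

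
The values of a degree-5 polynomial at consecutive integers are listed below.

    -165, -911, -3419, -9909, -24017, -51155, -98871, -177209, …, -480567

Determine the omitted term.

Using the first 8 terms:
D1: -746  -2508  -6490  -14108  -27138  -47716  -78338
D2: -1762  -3982  -7618  -13030  -20578  -30622
D3: -2220  -3636  -5412  -7548  -10044
D4: -1416  -1776  -2136  -2496
D5: -360  -360  -360
Constant fifth difference = -360.
Extend forward: -2496 − 360 = -2856;  -10044 − 2856 = -12900;  -30622 − 12900 = -43522;  -78338 − 43522 = -121860;  -177209 − 121860 = -299069

-299069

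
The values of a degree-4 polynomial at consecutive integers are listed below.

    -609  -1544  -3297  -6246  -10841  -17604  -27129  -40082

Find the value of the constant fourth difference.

-72

Δ: -935, -1753, -2949, -4595, -6763, -9525, -12953
Δ²: -818, -1196, -1646, -2168, -2762, -3428
Δ³: -378, -450, -522, -594, -666
Δ⁴: -72, -72, -72, -72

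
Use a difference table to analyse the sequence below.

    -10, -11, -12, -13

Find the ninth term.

-18

First differences: -1 , -1 , -1
Constant first difference = -1, so extend:
-13 − 1 = -14
-14 − 1 = -15
-15 − 1 = -16
-16 − 1 = -17
-17 − 1 = -18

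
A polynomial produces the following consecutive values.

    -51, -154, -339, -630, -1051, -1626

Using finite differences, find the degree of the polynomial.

3

Δ: -103, -185, -291, -421, -575
Δ²: -82, -106, -130, -154
Δ³: -24, -24, -24
The third differences are constant, so the polynomial has degree 3.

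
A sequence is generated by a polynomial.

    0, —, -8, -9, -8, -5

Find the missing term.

-5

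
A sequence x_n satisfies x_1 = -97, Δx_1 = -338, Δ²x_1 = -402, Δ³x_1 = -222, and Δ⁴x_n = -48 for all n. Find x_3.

-1175

Build the table forward from the leading diagonal:
D4: -48  -48  -48
D3: -222  -270  -318
D2: -402  -624  -894
D1: -338  -740  -1364
x: -97  -435  -1175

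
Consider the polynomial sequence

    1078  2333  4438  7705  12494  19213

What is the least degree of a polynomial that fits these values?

Δ: 1255, 2105, 3267, 4789, 6719
Δ²: 850, 1162, 1522, 1930
Δ³: 312, 360, 408
Δ⁴: 48, 48
The fourth differences are constant, so the polynomial has degree 4.

4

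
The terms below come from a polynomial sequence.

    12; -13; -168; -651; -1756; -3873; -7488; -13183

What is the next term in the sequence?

-21636

D1: -25  -155  -483  -1105  -2117  -3615  -5695
D2: -130  -328  -622  -1012  -1498  -2080
D3: -198  -294  -390  -486  -582
D4: -96  -96  -96  -96
The fourth differences are constant (-96).
-582 − 96 = -678;  -2080 − 678 = -2758;  -5695 − 2758 = -8453;  -13183 − 8453 = -21636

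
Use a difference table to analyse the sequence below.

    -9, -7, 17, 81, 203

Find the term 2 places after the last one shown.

D1: 2, 24, 64, 122
D2: 22, 40, 58
D3: 18, 18
Constant third difference = 18, so extend:
58 + 18 = 76;  122 + 76 = 198;  203 + 198 = 401
76 + 18 = 94;  198 + 94 = 292;  401 + 292 = 693

693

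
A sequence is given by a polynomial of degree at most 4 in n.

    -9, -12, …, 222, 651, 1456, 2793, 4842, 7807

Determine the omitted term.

Using the last 6 terms:
Δ: 429, 805, 1337, 2049, 2965
Δ²: 376, 532, 712, 916
Δ³: 156, 180, 204
Δ⁴: 24, 24
Constant fourth difference = 24.
Extend backward: 156 − 24 = 132;  376 − 132 = 244;  429 − 244 = 185;  222 − 185 = 37

37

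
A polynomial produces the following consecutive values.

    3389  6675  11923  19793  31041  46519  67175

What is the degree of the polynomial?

4

3286, 5248, 7870, 11248, 15478, 20656
1962, 2622, 3378, 4230, 5178
660, 756, 852, 948
96, 96, 96
The fourth differences are constant, so the polynomial has degree 4.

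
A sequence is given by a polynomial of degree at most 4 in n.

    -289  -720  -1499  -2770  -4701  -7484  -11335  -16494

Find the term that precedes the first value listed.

Δ: -431, -779, -1271, -1931, -2783, -3851, -5159
Δ²: -348, -492, -660, -852, -1068, -1308
Δ³: -144, -168, -192, -216, -240
Δ⁴: -24, -24, -24, -24
The fourth differences are constant at -24.
Work back: -144 + 24 = -120;  -348 + 120 = -228;  -431 + 228 = -203;  -289 + 203 = -86

-86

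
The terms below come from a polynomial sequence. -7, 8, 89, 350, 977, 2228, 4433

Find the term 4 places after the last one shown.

31913

15 , 81 , 261 , 627 , 1251 , 2205
66 , 180 , 366 , 624 , 954
114 , 186 , 258 , 330
72 , 72 , 72
Constant fourth difference = 72, so extend:
330 + 72 = 402;  954 + 402 = 1356;  2205 + 1356 = 3561;  4433 + 3561 = 7994
402 + 72 = 474;  1356 + 474 = 1830;  3561 + 1830 = 5391;  7994 + 5391 = 13385
474 + 72 = 546;  1830 + 546 = 2376;  5391 + 2376 = 7767;  13385 + 7767 = 21152
546 + 72 = 618;  2376 + 618 = 2994;  7767 + 2994 = 10761;  21152 + 10761 = 31913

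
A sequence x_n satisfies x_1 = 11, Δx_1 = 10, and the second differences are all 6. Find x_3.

Build the table forward from the leading diagonal:
Second differences: 6, 6, 6
First differences: 10, 16, 22
x: 11, 21, 37

37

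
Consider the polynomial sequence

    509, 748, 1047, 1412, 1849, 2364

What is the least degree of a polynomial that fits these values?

3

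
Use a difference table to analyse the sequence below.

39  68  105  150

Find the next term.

First differences: 29 , 37 , 45
Second differences: 8 , 8
Second differences constant at 8.
45 + 8 = 53;  150 + 53 = 203

203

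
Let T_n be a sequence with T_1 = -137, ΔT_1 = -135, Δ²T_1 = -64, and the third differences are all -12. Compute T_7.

-2147

Build the table forward from the leading diagonal:
Δ³: -12, -12, -12, -12, -12, -12, -12
Δ²: -64, -76, -88, -100, -112, -124, -136
Δ: -135, -199, -275, -363, -463, -575, -699
T: -137, -272, -471, -746, -1109, -1572, -2147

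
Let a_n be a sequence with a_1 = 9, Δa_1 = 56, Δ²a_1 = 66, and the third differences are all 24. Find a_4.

Build the table forward from the leading diagonal:
Third differences: 24, 24, 24, 24
Second differences: 66, 90, 114, 138
First differences: 56, 122, 212, 326
a: 9, 65, 187, 399

399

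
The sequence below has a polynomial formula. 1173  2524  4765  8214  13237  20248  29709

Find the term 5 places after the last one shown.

1351, 2241, 3449, 5023, 7011, 9461
890, 1208, 1574, 1988, 2450
318, 366, 414, 462
48, 48, 48
Constant fourth difference = 48, so extend:
462 + 48 = 510;  2450 + 510 = 2960;  9461 + 2960 = 12421;  29709 + 12421 = 42130
510 + 48 = 558;  2960 + 558 = 3518;  12421 + 3518 = 15939;  42130 + 15939 = 58069
558 + 48 = 606;  3518 + 606 = 4124;  15939 + 4124 = 20063;  58069 + 20063 = 78132
606 + 48 = 654;  4124 + 654 = 4778;  20063 + 4778 = 24841;  78132 + 24841 = 102973
654 + 48 = 702;  4778 + 702 = 5480;  24841 + 5480 = 30321;  102973 + 30321 = 133294

133294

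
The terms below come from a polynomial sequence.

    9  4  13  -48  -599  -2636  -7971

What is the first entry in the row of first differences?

-5

First differences: -5, 9, -61, -551, -2037, -5335
Second differences: 14, -70, -490, -1486, -3298
Third differences: -84, -420, -996, -1812
Fourth differences: -336, -576, -816
Fifth differences: -240, -240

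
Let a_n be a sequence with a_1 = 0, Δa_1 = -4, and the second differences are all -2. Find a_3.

Build the table forward from the leading diagonal:
Δ²: -2  -2  -2
Δ: -4  -6  -8
a: 0  -4  -10

-10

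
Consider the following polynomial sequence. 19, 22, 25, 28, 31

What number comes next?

D1: 3, 3, 3, 3
The first differences are constant (3).
31 + 3 = 34

34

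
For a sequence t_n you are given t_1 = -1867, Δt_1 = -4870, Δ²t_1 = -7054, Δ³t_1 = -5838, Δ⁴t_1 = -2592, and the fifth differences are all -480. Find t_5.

Build the table forward from the leading diagonal:
D5: -480, -480, -480, -480, -480
D4: -2592, -3072, -3552, -4032, -4512
D3: -5838, -8430, -11502, -15054, -19086
D2: -7054, -12892, -21322, -32824, -47878
D1: -4870, -11924, -24816, -46138, -78962
t: -1867, -6737, -18661, -43477, -89615

-89615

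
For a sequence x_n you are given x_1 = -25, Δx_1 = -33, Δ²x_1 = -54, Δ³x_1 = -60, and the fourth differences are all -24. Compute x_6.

-1450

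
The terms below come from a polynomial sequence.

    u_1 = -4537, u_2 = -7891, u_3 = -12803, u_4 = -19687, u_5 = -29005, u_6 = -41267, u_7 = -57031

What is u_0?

-2375

D1: -3354  -4912  -6884  -9318  -12262  -15764
D2: -1558  -1972  -2434  -2944  -3502
D3: -414  -462  -510  -558
D4: -48  -48  -48
The fourth differences are constant at -48.
Work back: -414 + 48 = -366;  -1558 + 366 = -1192;  -3354 + 1192 = -2162;  -4537 + 2162 = -2375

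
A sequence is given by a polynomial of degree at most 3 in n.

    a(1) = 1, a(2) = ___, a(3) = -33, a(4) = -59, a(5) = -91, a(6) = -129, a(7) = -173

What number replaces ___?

Using the last 5 terms:
First differences: -26, -32, -38, -44
Second differences: -6, -6, -6
Constant second difference = -6.
Extend backward: -26 + 6 = -20;  -33 + 20 = -13

-13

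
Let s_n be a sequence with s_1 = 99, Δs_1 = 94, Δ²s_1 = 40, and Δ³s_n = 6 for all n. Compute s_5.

Build the table forward from the leading diagonal:
Third differences: 6, 6, 6, 6, 6
Second differences: 40, 46, 52, 58, 64
First differences: 94, 134, 180, 232, 290
s: 99, 193, 327, 507, 739

739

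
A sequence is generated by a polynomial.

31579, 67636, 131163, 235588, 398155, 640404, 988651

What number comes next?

1474468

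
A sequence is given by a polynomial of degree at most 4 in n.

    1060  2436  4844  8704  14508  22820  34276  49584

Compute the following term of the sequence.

1376  2408  3860  5804  8312  11456  15308
1032  1452  1944  2508  3144  3852
420  492  564  636  708
72  72  72  72
Fourth differences constant at 72.
708 + 72 = 780;  3852 + 780 = 4632;  15308 + 4632 = 19940;  49584 + 19940 = 69524

69524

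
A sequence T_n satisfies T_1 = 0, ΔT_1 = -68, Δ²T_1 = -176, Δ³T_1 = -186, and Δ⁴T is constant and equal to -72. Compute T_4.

Build the table forward from the leading diagonal:
Δ⁴: -72  -72  -72  -72
Δ³: -186  -258  -330  -402
Δ²: -176  -362  -620  -950
Δ: -68  -244  -606  -1226
T: 0  -68  -312  -918

-918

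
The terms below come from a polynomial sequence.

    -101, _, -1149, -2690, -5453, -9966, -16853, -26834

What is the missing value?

-398

Using the last 6 terms:
D1: -1541  -2763  -4513  -6887  -9981
D2: -1222  -1750  -2374  -3094
D3: -528  -624  -720
D4: -96  -96
Constant fourth difference = -96.
Extend backward: -528 + 96 = -432;  -1222 + 432 = -790;  -1541 + 790 = -751;  -1149 + 751 = -398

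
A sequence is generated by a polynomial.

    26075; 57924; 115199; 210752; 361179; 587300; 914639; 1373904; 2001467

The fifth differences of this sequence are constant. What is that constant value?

480

First differences: 31849, 57275, 95553, 150427, 226121, 327339, 459265, 627563
Second differences: 25426, 38278, 54874, 75694, 101218, 131926, 168298
Third differences: 12852, 16596, 20820, 25524, 30708, 36372
Fourth differences: 3744, 4224, 4704, 5184, 5664
Fifth differences: 480, 480, 480, 480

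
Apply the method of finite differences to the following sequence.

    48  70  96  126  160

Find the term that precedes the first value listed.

30

First differences: 22  26  30  34
Second differences: 4  4  4
The second differences are constant at 4.
Work back: 22 − 4 = 18;  48 − 18 = 30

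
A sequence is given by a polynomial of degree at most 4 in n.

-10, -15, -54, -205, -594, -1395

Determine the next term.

First differences: -5, -39, -151, -389, -801
Second differences: -34, -112, -238, -412
Third differences: -78, -126, -174
Fourth differences: -48, -48
Fourth differences constant at -48.
-174 − 48 = -222;  -412 − 222 = -634;  -801 − 634 = -1435;  -1395 − 1435 = -2830

-2830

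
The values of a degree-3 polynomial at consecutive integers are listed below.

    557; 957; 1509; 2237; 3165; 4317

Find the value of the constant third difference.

24

First differences: 400, 552, 728, 928, 1152
Second differences: 152, 176, 200, 224
Third differences: 24, 24, 24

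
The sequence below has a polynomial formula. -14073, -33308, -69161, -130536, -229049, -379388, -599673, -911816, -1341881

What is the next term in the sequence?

-1920444

D1: -19235  -35853  -61375  -98513  -150339  -220285  -312143  -430065
D2: -16618  -25522  -37138  -51826  -69946  -91858  -117922
D3: -8904  -11616  -14688  -18120  -21912  -26064
D4: -2712  -3072  -3432  -3792  -4152
D5: -360  -360  -360  -360
Fifth differences constant at -360.
-4152 − 360 = -4512;  -26064 − 4512 = -30576;  -117922 − 30576 = -148498;  -430065 − 148498 = -578563;  -1341881 − 578563 = -1920444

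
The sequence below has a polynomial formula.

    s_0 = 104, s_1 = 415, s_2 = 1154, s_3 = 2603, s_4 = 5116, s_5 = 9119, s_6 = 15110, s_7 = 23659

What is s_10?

Δ: 311  739  1449  2513  4003  5991  8549
Δ²: 428  710  1064  1490  1988  2558
Δ³: 282  354  426  498  570
Δ⁴: 72  72  72  72
Fourth differences constant at 72.
570 + 72 = 642;  2558 + 642 = 3200;  8549 + 3200 = 11749;  23659 + 11749 = 35408
642 + 72 = 714;  3200 + 714 = 3914;  11749 + 3914 = 15663;  35408 + 15663 = 51071
714 + 72 = 786;  3914 + 786 = 4700;  15663 + 4700 = 20363;  51071 + 20363 = 71434

71434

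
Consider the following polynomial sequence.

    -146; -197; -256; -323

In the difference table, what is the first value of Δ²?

-8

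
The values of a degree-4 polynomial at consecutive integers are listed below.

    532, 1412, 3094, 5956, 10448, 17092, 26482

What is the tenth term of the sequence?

Δ: 880, 1682, 2862, 4492, 6644, 9390
Δ²: 802, 1180, 1630, 2152, 2746
Δ³: 378, 450, 522, 594
Δ⁴: 72, 72, 72
Fourth differences constant at 72.
594 + 72 = 666;  2746 + 666 = 3412;  9390 + 3412 = 12802;  26482 + 12802 = 39284
666 + 72 = 738;  3412 + 738 = 4150;  12802 + 4150 = 16952;  39284 + 16952 = 56236
738 + 72 = 810;  4150 + 810 = 4960;  16952 + 4960 = 21912;  56236 + 21912 = 78148

78148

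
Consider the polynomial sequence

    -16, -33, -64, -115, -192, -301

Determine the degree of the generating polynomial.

Δ: -17, -31, -51, -77, -109
Δ²: -14, -20, -26, -32
Δ³: -6, -6, -6
The third differences are constant, so the polynomial has degree 3.

3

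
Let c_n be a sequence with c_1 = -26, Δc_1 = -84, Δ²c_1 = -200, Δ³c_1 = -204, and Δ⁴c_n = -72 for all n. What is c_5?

Build the table forward from the leading diagonal:
D4: -72, -72, -72, -72, -72
D3: -204, -276, -348, -420, -492
D2: -200, -404, -680, -1028, -1448
D1: -84, -284, -688, -1368, -2396
c: -26, -110, -394, -1082, -2450

-2450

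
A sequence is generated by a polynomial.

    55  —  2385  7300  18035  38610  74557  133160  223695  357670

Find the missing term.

Using the last 8 terms:
4915  10735  20575  35947  58603  90535  133975
5820  9840  15372  22656  31932  43440
4020  5532  7284  9276  11508
1512  1752  1992  2232
240  240  240
Constant fifth difference = 240.
Extend backward: 1512 − 240 = 1272;  4020 − 1272 = 2748;  5820 − 2748 = 3072;  4915 − 3072 = 1843;  2385 − 1843 = 542

542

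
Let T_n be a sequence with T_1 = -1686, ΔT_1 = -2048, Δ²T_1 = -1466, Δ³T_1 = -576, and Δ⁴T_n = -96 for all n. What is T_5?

Build the table forward from the leading diagonal:
Fourth differences: -96, -96, -96, -96, -96
Third differences: -576, -672, -768, -864, -960
Second differences: -1466, -2042, -2714, -3482, -4346
First differences: -2048, -3514, -5556, -8270, -11752
T: -1686, -3734, -7248, -12804, -21074

-21074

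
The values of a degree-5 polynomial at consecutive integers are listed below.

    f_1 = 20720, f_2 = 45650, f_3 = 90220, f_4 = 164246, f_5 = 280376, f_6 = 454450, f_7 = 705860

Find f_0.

Δ: 24930  44570  74026  116130  174074  251410
Δ²: 19640  29456  42104  57944  77336
Δ³: 9816  12648  15840  19392
Δ⁴: 2832  3192  3552
Δ⁵: 360  360
The fifth differences are constant at 360.
Work back: 2832 − 360 = 2472;  9816 − 2472 = 7344;  19640 − 7344 = 12296;  24930 − 12296 = 12634;  20720 − 12634 = 8086

8086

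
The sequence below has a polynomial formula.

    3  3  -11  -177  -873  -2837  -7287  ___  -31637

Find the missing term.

Using the first 7 terms:
First differences: 0, -14, -166, -696, -1964, -4450
Second differences: -14, -152, -530, -1268, -2486
Third differences: -138, -378, -738, -1218
Fourth differences: -240, -360, -480
Fifth differences: -120, -120
Constant fifth difference = -120.
Extend forward: -480 − 120 = -600;  -1218 − 600 = -1818;  -2486 − 1818 = -4304;  -4450 − 4304 = -8754;  -7287 − 8754 = -16041

-16041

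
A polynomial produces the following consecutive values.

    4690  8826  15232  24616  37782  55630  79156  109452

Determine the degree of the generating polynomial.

4

Δ: 4136, 6406, 9384, 13166, 17848, 23526, 30296
Δ²: 2270, 2978, 3782, 4682, 5678, 6770
Δ³: 708, 804, 900, 996, 1092
Δ⁴: 96, 96, 96, 96
The fourth differences are constant, so the polynomial has degree 4.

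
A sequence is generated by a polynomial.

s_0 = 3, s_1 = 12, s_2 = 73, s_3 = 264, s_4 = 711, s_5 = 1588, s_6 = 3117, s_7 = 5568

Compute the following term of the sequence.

9259

D1: 9  61  191  447  877  1529  2451
D2: 52  130  256  430  652  922
D3: 78  126  174  222  270
D4: 48  48  48  48
The fourth differences are constant (48).
270 + 48 = 318;  922 + 318 = 1240;  2451 + 1240 = 3691;  5568 + 3691 = 9259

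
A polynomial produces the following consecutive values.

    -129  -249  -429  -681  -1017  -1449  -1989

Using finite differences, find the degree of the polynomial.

3

First differences: -120, -180, -252, -336, -432, -540
Second differences: -60, -72, -84, -96, -108
Third differences: -12, -12, -12, -12
The third differences are constant, so the polynomial has degree 3.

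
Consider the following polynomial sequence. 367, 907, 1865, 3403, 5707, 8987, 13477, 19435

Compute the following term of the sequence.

First differences: 540, 958, 1538, 2304, 3280, 4490, 5958
Second differences: 418, 580, 766, 976, 1210, 1468
Third differences: 162, 186, 210, 234, 258
Fourth differences: 24, 24, 24, 24
The fourth differences are constant (24).
258 + 24 = 282;  1468 + 282 = 1750;  5958 + 1750 = 7708;  19435 + 7708 = 27143

27143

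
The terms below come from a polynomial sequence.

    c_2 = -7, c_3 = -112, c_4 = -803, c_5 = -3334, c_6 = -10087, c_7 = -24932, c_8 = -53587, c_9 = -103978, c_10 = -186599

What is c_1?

D1: -105, -691, -2531, -6753, -14845, -28655, -50391, -82621
D2: -586, -1840, -4222, -8092, -13810, -21736, -32230
D3: -1254, -2382, -3870, -5718, -7926, -10494
D4: -1128, -1488, -1848, -2208, -2568
D5: -360, -360, -360, -360
The fifth differences are constant at -360.
Work back: -1128 + 360 = -768;  -1254 + 768 = -486;  -586 + 486 = -100;  -105 + 100 = -5;  -7 + 5 = -2

-2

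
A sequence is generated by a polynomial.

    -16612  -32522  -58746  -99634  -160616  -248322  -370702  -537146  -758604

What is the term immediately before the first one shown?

-7626

-15910  -26224  -40888  -60982  -87706  -122380  -166444  -221458
-10314  -14664  -20094  -26724  -34674  -44064  -55014
-4350  -5430  -6630  -7950  -9390  -10950
-1080  -1200  -1320  -1440  -1560
-120  -120  -120  -120
The fifth differences are constant at -120.
Work back: -1080 + 120 = -960;  -4350 + 960 = -3390;  -10314 + 3390 = -6924;  -15910 + 6924 = -8986;  -16612 + 8986 = -7626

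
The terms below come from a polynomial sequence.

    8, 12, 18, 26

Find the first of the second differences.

2

Δ: 4, 6, 8
Δ²: 2, 2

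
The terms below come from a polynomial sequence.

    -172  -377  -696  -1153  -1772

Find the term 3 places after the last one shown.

-4841

Δ: -205, -319, -457, -619
Δ²: -114, -138, -162
Δ³: -24, -24
Third differences constant at -24.
-162 − 24 = -186;  -619 − 186 = -805;  -1772 − 805 = -2577
-186 − 24 = -210;  -805 − 210 = -1015;  -2577 − 1015 = -3592
-210 − 24 = -234;  -1015 − 234 = -1249;  -3592 − 1249 = -4841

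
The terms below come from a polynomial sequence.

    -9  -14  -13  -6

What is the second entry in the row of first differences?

Δ: -5, 1, 7
Δ²: 6, 6

1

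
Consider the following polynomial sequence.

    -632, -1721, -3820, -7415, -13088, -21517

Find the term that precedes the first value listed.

-1089, -2099, -3595, -5673, -8429
-1010, -1496, -2078, -2756
-486, -582, -678
-96, -96
The fourth differences are constant at -96.
Work back: -486 + 96 = -390;  -1010 + 390 = -620;  -1089 + 620 = -469;  -632 + 469 = -163

-163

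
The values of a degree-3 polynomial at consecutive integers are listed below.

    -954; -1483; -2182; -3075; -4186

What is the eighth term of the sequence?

D1: -529, -699, -893, -1111
D2: -170, -194, -218
D3: -24, -24
Third differences constant at -24.
-218 − 24 = -242;  -1111 − 242 = -1353;  -4186 − 1353 = -5539
-242 − 24 = -266;  -1353 − 266 = -1619;  -5539 − 1619 = -7158
-266 − 24 = -290;  -1619 − 290 = -1909;  -7158 − 1909 = -9067

-9067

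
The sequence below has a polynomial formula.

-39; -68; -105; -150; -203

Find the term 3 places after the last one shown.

First differences: -29  -37  -45  -53
Second differences: -8  -8  -8
The second differences are constant (-8).
-53 − 8 = -61;  -203 − 61 = -264
-61 − 8 = -69;  -264 − 69 = -333
-69 − 8 = -77;  -333 − 77 = -410

-410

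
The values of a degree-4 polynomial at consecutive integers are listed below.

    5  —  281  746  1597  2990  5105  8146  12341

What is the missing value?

70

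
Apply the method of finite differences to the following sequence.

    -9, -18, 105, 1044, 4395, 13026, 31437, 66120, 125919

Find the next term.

Δ: -9, 123, 939, 3351, 8631, 18411, 34683, 59799
Δ²: 132, 816, 2412, 5280, 9780, 16272, 25116
Δ³: 684, 1596, 2868, 4500, 6492, 8844
Δ⁴: 912, 1272, 1632, 1992, 2352
Δ⁵: 360, 360, 360, 360
The fifth differences are constant (360).
2352 + 360 = 2712;  8844 + 2712 = 11556;  25116 + 11556 = 36672;  59799 + 36672 = 96471;  125919 + 96471 = 222390

222390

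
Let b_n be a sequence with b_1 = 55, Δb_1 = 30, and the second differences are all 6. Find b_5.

211

Build the table forward from the leading diagonal:
D2: 6  6  6  6  6
D1: 30  36  42  48  54
b: 55  85  121  163  211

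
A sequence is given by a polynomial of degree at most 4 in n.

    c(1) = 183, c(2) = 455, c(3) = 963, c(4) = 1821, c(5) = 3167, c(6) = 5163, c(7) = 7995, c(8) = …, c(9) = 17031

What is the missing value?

11873

Using the first 7 terms:
Δ: 272  508  858  1346  1996  2832
Δ²: 236  350  488  650  836
Δ³: 114  138  162  186
Δ⁴: 24  24  24
Constant fourth difference = 24.
Extend forward: 186 + 24 = 210;  836 + 210 = 1046;  2832 + 1046 = 3878;  7995 + 3878 = 11873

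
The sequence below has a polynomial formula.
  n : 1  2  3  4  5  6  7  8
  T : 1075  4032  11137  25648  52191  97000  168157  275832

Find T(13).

1894327

D1: 2957, 7105, 14511, 26543, 44809, 71157, 107675
D2: 4148, 7406, 12032, 18266, 26348, 36518
D3: 3258, 4626, 6234, 8082, 10170
D4: 1368, 1608, 1848, 2088
D5: 240, 240, 240
Fifth differences constant at 240.
2088 + 240 = 2328;  10170 + 2328 = 12498;  36518 + 12498 = 49016;  107675 + 49016 = 156691;  275832 + 156691 = 432523
2328 + 240 = 2568;  12498 + 2568 = 15066;  49016 + 15066 = 64082;  156691 + 64082 = 220773;  432523 + 220773 = 653296
2568 + 240 = 2808;  15066 + 2808 = 17874;  64082 + 17874 = 81956;  220773 + 81956 = 302729;  653296 + 302729 = 956025
2808 + 240 = 3048;  17874 + 3048 = 20922;  81956 + 20922 = 102878;  302729 + 102878 = 405607;  956025 + 405607 = 1361632
3048 + 240 = 3288;  20922 + 3288 = 24210;  102878 + 24210 = 127088;  405607 + 127088 = 532695;  1361632 + 532695 = 1894327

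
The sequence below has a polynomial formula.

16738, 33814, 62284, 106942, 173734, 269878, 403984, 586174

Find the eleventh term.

1547668

D1: 17076, 28470, 44658, 66792, 96144, 134106, 182190
D2: 11394, 16188, 22134, 29352, 37962, 48084
D3: 4794, 5946, 7218, 8610, 10122
D4: 1152, 1272, 1392, 1512
D5: 120, 120, 120
Fifth differences constant at 120.
1512 + 120 = 1632;  10122 + 1632 = 11754;  48084 + 11754 = 59838;  182190 + 59838 = 242028;  586174 + 242028 = 828202
1632 + 120 = 1752;  11754 + 1752 = 13506;  59838 + 13506 = 73344;  242028 + 73344 = 315372;  828202 + 315372 = 1143574
1752 + 120 = 1872;  13506 + 1872 = 15378;  73344 + 15378 = 88722;  315372 + 88722 = 404094;  1143574 + 404094 = 1547668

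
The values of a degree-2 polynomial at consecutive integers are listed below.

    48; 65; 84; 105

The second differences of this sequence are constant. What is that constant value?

2

Δ: 17, 19, 21
Δ²: 2, 2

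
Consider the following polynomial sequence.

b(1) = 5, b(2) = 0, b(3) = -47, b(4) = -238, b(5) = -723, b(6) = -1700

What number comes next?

-3415

Δ: -5, -47, -191, -485, -977
Δ²: -42, -144, -294, -492
Δ³: -102, -150, -198
Δ⁴: -48, -48
Fourth differences constant at -48.
-198 − 48 = -246;  -492 − 246 = -738;  -977 − 738 = -1715;  -1700 − 1715 = -3415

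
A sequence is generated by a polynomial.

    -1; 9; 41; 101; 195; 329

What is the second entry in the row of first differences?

D1: 10, 32, 60, 94, 134
D2: 22, 28, 34, 40
D3: 6, 6, 6

32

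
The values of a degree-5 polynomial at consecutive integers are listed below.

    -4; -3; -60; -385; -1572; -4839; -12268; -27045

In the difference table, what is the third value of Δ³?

-1218

D1: 1, -57, -325, -1187, -3267, -7429, -14777
D2: -58, -268, -862, -2080, -4162, -7348
D3: -210, -594, -1218, -2082, -3186
D4: -384, -624, -864, -1104
D5: -240, -240, -240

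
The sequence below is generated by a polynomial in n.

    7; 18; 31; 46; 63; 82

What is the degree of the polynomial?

2

First differences: 11, 13, 15, 17, 19
Second differences: 2, 2, 2, 2
The second differences are constant, so the polynomial has degree 2.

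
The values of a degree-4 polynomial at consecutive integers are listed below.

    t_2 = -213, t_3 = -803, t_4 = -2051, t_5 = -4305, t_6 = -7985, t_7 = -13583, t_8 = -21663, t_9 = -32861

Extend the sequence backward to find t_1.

First differences: -590  -1248  -2254  -3680  -5598  -8080  -11198
Second differences: -658  -1006  -1426  -1918  -2482  -3118
Third differences: -348  -420  -492  -564  -636
Fourth differences: -72  -72  -72  -72
The fourth differences are constant at -72.
Work back: -348 + 72 = -276;  -658 + 276 = -382;  -590 + 382 = -208;  -213 + 208 = -5

-5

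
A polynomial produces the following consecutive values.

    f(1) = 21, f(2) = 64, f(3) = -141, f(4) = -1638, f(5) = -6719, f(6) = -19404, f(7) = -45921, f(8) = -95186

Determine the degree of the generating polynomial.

5

D1: 43, -205, -1497, -5081, -12685, -26517, -49265
D2: -248, -1292, -3584, -7604, -13832, -22748
D3: -1044, -2292, -4020, -6228, -8916
D4: -1248, -1728, -2208, -2688
D5: -480, -480, -480
The fifth differences are constant, so the polynomial has degree 5.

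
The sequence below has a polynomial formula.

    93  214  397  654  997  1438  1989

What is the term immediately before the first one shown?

D1: 121, 183, 257, 343, 441, 551
D2: 62, 74, 86, 98, 110
D3: 12, 12, 12, 12
The third differences are constant at 12.
Work back: 62 − 12 = 50;  121 − 50 = 71;  93 − 71 = 22

22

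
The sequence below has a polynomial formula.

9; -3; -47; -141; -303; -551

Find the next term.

-12  -44  -94  -162  -248
-32  -50  -68  -86
-18  -18  -18
The third differences are constant (-18).
-86 − 18 = -104;  -248 − 104 = -352;  -551 − 352 = -903

-903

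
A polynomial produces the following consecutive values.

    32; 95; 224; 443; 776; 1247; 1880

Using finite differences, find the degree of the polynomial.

3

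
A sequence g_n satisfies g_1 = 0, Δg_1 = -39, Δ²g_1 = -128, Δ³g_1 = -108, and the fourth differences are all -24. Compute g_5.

Build the table forward from the leading diagonal:
Δ⁴: -24  -24  -24  -24  -24
Δ³: -108  -132  -156  -180  -204
Δ²: -128  -236  -368  -524  -704
Δ: -39  -167  -403  -771  -1295
g: 0  -39  -206  -609  -1380

-1380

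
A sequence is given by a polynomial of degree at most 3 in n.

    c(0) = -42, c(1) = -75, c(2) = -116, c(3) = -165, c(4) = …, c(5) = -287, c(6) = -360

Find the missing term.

-222

Using the first 4 terms:
Δ: -33  -41  -49
Δ²: -8  -8
Constant second difference = -8.
Extend forward: -49 − 8 = -57;  -165 − 57 = -222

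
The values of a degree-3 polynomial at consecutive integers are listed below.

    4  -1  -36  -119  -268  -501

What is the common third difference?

First differences: -5, -35, -83, -149, -233
Second differences: -30, -48, -66, -84
Third differences: -18, -18, -18

-18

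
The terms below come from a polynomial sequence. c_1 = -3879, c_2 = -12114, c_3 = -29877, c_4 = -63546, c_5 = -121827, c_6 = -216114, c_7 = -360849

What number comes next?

-8235, -17763, -33669, -58281, -94287, -144735
-9528, -15906, -24612, -36006, -50448
-6378, -8706, -11394, -14442
-2328, -2688, -3048
-360, -360
The fifth differences are constant (-360).
-3048 − 360 = -3408;  -14442 − 3408 = -17850;  -50448 − 17850 = -68298;  -144735 − 68298 = -213033;  -360849 − 213033 = -573882

-573882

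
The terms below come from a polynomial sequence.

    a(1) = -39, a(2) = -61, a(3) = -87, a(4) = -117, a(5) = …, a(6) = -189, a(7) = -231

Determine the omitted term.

Using the first 4 terms:
First differences: -22  -26  -30
Second differences: -4  -4
Constant second difference = -4.
Extend forward: -30 − 4 = -34;  -117 − 34 = -151

-151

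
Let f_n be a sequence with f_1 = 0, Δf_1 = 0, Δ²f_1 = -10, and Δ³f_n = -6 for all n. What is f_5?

-84

Build the table forward from the leading diagonal:
Third differences: -6  -6  -6  -6  -6
Second differences: -10  -16  -22  -28  -34
First differences: 0  -10  -26  -48  -76
f: 0  0  -10  -36  -84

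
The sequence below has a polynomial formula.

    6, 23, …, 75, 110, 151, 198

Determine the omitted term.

Using the last 4 terms:
Δ: 35, 41, 47
Δ²: 6, 6
Constant second difference = 6.
Extend backward: 35 − 6 = 29;  75 − 29 = 46

46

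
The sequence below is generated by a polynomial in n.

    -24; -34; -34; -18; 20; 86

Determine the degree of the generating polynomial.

-10, 0, 16, 38, 66
10, 16, 22, 28
6, 6, 6
The third differences are constant, so the polynomial has degree 3.

3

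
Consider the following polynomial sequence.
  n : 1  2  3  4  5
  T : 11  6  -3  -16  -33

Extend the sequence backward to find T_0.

12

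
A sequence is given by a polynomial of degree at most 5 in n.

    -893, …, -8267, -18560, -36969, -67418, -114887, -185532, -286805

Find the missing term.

-3102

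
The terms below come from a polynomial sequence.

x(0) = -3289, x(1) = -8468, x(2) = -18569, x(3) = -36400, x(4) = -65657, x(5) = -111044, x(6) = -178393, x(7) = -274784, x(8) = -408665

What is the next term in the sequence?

First differences: -5179, -10101, -17831, -29257, -45387, -67349, -96391, -133881
Second differences: -4922, -7730, -11426, -16130, -21962, -29042, -37490
Third differences: -2808, -3696, -4704, -5832, -7080, -8448
Fourth differences: -888, -1008, -1128, -1248, -1368
Fifth differences: -120, -120, -120, -120
The fifth differences are constant (-120).
-1368 − 120 = -1488;  -8448 − 1488 = -9936;  -37490 − 9936 = -47426;  -133881 − 47426 = -181307;  -408665 − 181307 = -589972

-589972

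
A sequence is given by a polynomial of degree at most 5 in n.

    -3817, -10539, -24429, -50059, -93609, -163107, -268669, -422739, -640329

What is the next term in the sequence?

First differences: -6722  -13890  -25630  -43550  -69498  -105562  -154070  -217590
Second differences: -7168  -11740  -17920  -25948  -36064  -48508  -63520
Third differences: -4572  -6180  -8028  -10116  -12444  -15012
Fourth differences: -1608  -1848  -2088  -2328  -2568
Fifth differences: -240  -240  -240  -240
The fifth differences are constant (-240).
-2568 − 240 = -2808;  -15012 − 2808 = -17820;  -63520 − 17820 = -81340;  -217590 − 81340 = -298930;  -640329 − 298930 = -939259

-939259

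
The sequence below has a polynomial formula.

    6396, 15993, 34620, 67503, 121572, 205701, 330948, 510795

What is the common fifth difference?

Δ: 9597, 18627, 32883, 54069, 84129, 125247, 179847
Δ²: 9030, 14256, 21186, 30060, 41118, 54600
Δ³: 5226, 6930, 8874, 11058, 13482
Δ⁴: 1704, 1944, 2184, 2424
Δ⁵: 240, 240, 240

240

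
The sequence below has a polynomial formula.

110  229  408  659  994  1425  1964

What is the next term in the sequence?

D1: 119  179  251  335  431  539
D2: 60  72  84  96  108
D3: 12  12  12  12
Third differences constant at 12.
108 + 12 = 120;  539 + 120 = 659;  1964 + 659 = 2623

2623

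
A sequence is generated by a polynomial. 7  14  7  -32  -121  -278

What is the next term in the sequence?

-521

First differences: 7 , -7 , -39 , -89 , -157
Second differences: -14 , -32 , -50 , -68
Third differences: -18 , -18 , -18
The third differences are constant (-18).
-68 − 18 = -86;  -157 − 86 = -243;  -278 − 243 = -521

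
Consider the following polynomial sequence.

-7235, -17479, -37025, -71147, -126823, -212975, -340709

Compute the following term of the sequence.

First differences: -10244, -19546, -34122, -55676, -86152, -127734
Second differences: -9302, -14576, -21554, -30476, -41582
Third differences: -5274, -6978, -8922, -11106
Fourth differences: -1704, -1944, -2184
Fifth differences: -240, -240
Fifth differences constant at -240.
-2184 − 240 = -2424;  -11106 − 2424 = -13530;  -41582 − 13530 = -55112;  -127734 − 55112 = -182846;  -340709 − 182846 = -523555

-523555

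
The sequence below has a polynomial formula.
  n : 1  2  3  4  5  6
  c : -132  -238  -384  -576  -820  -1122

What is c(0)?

Δ: -106, -146, -192, -244, -302
Δ²: -40, -46, -52, -58
Δ³: -6, -6, -6
The third differences are constant at -6.
Work back: -40 + 6 = -34;  -106 + 34 = -72;  -132 + 72 = -60

-60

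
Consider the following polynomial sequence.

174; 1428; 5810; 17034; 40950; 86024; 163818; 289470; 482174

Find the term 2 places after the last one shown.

Δ: 1254, 4382, 11224, 23916, 45074, 77794, 125652, 192704
Δ²: 3128, 6842, 12692, 21158, 32720, 47858, 67052
Δ³: 3714, 5850, 8466, 11562, 15138, 19194
Δ⁴: 2136, 2616, 3096, 3576, 4056
Δ⁵: 480, 480, 480, 480
The fifth differences are constant (480).
4056 + 480 = 4536;  19194 + 4536 = 23730;  67052 + 23730 = 90782;  192704 + 90782 = 283486;  482174 + 283486 = 765660
4536 + 480 = 5016;  23730 + 5016 = 28746;  90782 + 28746 = 119528;  283486 + 119528 = 403014;  765660 + 403014 = 1168674

1168674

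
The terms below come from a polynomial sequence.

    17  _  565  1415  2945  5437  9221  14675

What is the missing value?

161

Using the last 6 terms:
D1: 850  1530  2492  3784  5454
D2: 680  962  1292  1670
D3: 282  330  378
D4: 48  48
Constant fourth difference = 48.
Extend backward: 282 − 48 = 234;  680 − 234 = 446;  850 − 446 = 404;  565 − 404 = 161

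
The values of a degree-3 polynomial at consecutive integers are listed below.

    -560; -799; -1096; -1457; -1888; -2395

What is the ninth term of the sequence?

-4432

D1: -239  -297  -361  -431  -507
D2: -58  -64  -70  -76
D3: -6  -6  -6
Constant third difference = -6, so extend:
-76 − 6 = -82;  -507 − 82 = -589;  -2395 − 589 = -2984
-82 − 6 = -88;  -589 − 88 = -677;  -2984 − 677 = -3661
-88 − 6 = -94;  -677 − 94 = -771;  -3661 − 771 = -4432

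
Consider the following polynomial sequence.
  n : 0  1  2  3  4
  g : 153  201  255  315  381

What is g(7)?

First differences: 48  54  60  66
Second differences: 6  6  6
Constant second difference = 6, so extend:
66 + 6 = 72;  381 + 72 = 453
72 + 6 = 78;  453 + 78 = 531
78 + 6 = 84;  531 + 84 = 615

615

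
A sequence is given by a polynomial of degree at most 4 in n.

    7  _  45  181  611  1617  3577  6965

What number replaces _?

Using the last 6 terms:
First differences: 136, 430, 1006, 1960, 3388
Second differences: 294, 576, 954, 1428
Third differences: 282, 378, 474
Fourth differences: 96, 96
Constant fourth difference = 96.
Extend backward: 282 − 96 = 186;  294 − 186 = 108;  136 − 108 = 28;  45 − 28 = 17

17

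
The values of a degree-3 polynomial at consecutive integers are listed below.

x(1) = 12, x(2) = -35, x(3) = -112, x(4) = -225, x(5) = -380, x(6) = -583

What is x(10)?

-1995

Δ: -47, -77, -113, -155, -203
Δ²: -30, -36, -42, -48
Δ³: -6, -6, -6
The third differences are constant (-6).
-48 − 6 = -54;  -203 − 54 = -257;  -583 − 257 = -840
-54 − 6 = -60;  -257 − 60 = -317;  -840 − 317 = -1157
-60 − 6 = -66;  -317 − 66 = -383;  -1157 − 383 = -1540
-66 − 6 = -72;  -383 − 72 = -455;  -1540 − 455 = -1995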